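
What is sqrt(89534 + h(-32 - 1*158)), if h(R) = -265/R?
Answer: sqrt(129289110)/38 ≈ 299.22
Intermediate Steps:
sqrt(89534 + h(-32 - 1*158)) = sqrt(89534 - 265/(-32 - 1*158)) = sqrt(89534 - 265/(-32 - 158)) = sqrt(89534 - 265/(-190)) = sqrt(89534 - 265*(-1/190)) = sqrt(89534 + 53/38) = sqrt(3402345/38) = sqrt(129289110)/38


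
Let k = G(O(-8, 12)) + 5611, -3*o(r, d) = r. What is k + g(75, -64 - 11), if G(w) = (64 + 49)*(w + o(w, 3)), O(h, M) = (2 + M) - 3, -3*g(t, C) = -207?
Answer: 19526/3 ≈ 6508.7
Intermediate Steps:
g(t, C) = 69 (g(t, C) = -⅓*(-207) = 69)
o(r, d) = -r/3
O(h, M) = -1 + M
G(w) = 226*w/3 (G(w) = (64 + 49)*(w - w/3) = 113*(2*w/3) = 226*w/3)
k = 19319/3 (k = 226*(-1 + 12)/3 + 5611 = (226/3)*11 + 5611 = 2486/3 + 5611 = 19319/3 ≈ 6439.7)
k + g(75, -64 - 11) = 19319/3 + 69 = 19526/3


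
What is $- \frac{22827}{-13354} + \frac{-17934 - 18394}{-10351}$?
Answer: $\frac{65582399}{12566114} \approx 5.219$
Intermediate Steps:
$- \frac{22827}{-13354} + \frac{-17934 - 18394}{-10351} = \left(-22827\right) \left(- \frac{1}{13354}\right) - - \frac{36328}{10351} = \frac{22827}{13354} + \frac{36328}{10351} = \frac{65582399}{12566114}$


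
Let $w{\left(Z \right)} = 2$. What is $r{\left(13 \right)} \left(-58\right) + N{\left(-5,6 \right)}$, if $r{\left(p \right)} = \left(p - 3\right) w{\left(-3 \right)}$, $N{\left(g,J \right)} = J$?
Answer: $-1154$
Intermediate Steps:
$r{\left(p \right)} = -6 + 2 p$ ($r{\left(p \right)} = \left(p - 3\right) 2 = \left(-3 + p\right) 2 = -6 + 2 p$)
$r{\left(13 \right)} \left(-58\right) + N{\left(-5,6 \right)} = \left(-6 + 2 \cdot 13\right) \left(-58\right) + 6 = \left(-6 + 26\right) \left(-58\right) + 6 = 20 \left(-58\right) + 6 = -1160 + 6 = -1154$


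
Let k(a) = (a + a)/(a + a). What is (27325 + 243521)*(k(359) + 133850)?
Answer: 36253007946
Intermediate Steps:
k(a) = 1 (k(a) = (2*a)/((2*a)) = (2*a)*(1/(2*a)) = 1)
(27325 + 243521)*(k(359) + 133850) = (27325 + 243521)*(1 + 133850) = 270846*133851 = 36253007946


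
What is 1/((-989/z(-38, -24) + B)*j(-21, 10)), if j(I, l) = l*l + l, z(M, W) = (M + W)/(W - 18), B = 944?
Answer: 31/934450 ≈ 3.3175e-5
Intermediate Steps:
z(M, W) = (M + W)/(-18 + W)
j(I, l) = l + l² (j(I, l) = l² + l = l + l²)
1/((-989/z(-38, -24) + B)*j(-21, 10)) = 1/((-989*(-18 - 24)/(-38 - 24) + 944)*(10*(1 + 10))) = 1/((-989/(-62/(-42)) + 944)*(10*11)) = 1/((-989/((-1/42*(-62))) + 944)*110) = 1/((-989/31/21 + 944)*110) = 1/((-989*21/31 + 944)*110) = 1/((-20769/31 + 944)*110) = 1/((8495/31)*110) = 1/(934450/31) = 31/934450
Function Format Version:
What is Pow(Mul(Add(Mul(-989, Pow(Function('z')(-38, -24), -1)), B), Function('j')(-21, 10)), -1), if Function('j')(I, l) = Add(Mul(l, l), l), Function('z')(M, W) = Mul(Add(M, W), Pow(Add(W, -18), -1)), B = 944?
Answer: Rational(31, 934450) ≈ 3.3175e-5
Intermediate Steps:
Function('z')(M, W) = Mul(Pow(Add(-18, W), -1), Add(M, W)) (Function('z')(M, W) = Mul(Add(M, W), Pow(Add(-18, W), -1)) = Mul(Pow(Add(-18, W), -1), Add(M, W)))
Function('j')(I, l) = Add(l, Pow(l, 2)) (Function('j')(I, l) = Add(Pow(l, 2), l) = Add(l, Pow(l, 2)))
Pow(Mul(Add(Mul(-989, Pow(Function('z')(-38, -24), -1)), B), Function('j')(-21, 10)), -1) = Pow(Mul(Add(Mul(-989, Pow(Mul(Pow(Add(-18, -24), -1), Add(-38, -24)), -1)), 944), Mul(10, Add(1, 10))), -1) = Pow(Mul(Add(Mul(-989, Pow(Mul(Pow(-42, -1), -62), -1)), 944), Mul(10, 11)), -1) = Pow(Mul(Add(Mul(-989, Pow(Mul(Rational(-1, 42), -62), -1)), 944), 110), -1) = Pow(Mul(Add(Mul(-989, Pow(Rational(31, 21), -1)), 944), 110), -1) = Pow(Mul(Add(Mul(-989, Rational(21, 31)), 944), 110), -1) = Pow(Mul(Add(Rational(-20769, 31), 944), 110), -1) = Pow(Mul(Rational(8495, 31), 110), -1) = Pow(Rational(934450, 31), -1) = Rational(31, 934450)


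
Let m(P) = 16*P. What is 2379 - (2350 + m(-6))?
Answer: 125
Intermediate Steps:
2379 - (2350 + m(-6)) = 2379 - (2350 + 16*(-6)) = 2379 - (2350 - 96) = 2379 - 1*2254 = 2379 - 2254 = 125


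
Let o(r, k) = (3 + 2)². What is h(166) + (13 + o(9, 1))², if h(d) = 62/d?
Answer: 119883/83 ≈ 1444.4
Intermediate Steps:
o(r, k) = 25 (o(r, k) = 5² = 25)
h(166) + (13 + o(9, 1))² = 62/166 + (13 + 25)² = 62*(1/166) + 38² = 31/83 + 1444 = 119883/83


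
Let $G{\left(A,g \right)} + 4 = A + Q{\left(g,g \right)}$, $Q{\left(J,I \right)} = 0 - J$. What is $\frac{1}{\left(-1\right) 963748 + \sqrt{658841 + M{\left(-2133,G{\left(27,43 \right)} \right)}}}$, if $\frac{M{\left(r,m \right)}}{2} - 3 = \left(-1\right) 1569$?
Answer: $- \frac{963748}{928809551795} - \frac{\sqrt{655709}}{928809551795} \approx -1.0385 \cdot 10^{-6}$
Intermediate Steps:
$Q{\left(J,I \right)} = - J$
$G{\left(A,g \right)} = -4 + A - g$ ($G{\left(A,g \right)} = -4 + \left(A - g\right) = -4 + A - g$)
$M{\left(r,m \right)} = -3132$ ($M{\left(r,m \right)} = 6 + 2 \left(\left(-1\right) 1569\right) = 6 + 2 \left(-1569\right) = 6 - 3138 = -3132$)
$\frac{1}{\left(-1\right) 963748 + \sqrt{658841 + M{\left(-2133,G{\left(27,43 \right)} \right)}}} = \frac{1}{\left(-1\right) 963748 + \sqrt{658841 - 3132}} = \frac{1}{-963748 + \sqrt{655709}}$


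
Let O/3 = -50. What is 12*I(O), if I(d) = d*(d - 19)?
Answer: 304200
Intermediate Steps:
O = -150 (O = 3*(-50) = -150)
I(d) = d*(-19 + d)
12*I(O) = 12*(-150*(-19 - 150)) = 12*(-150*(-169)) = 12*25350 = 304200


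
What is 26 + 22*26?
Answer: 598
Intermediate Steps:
26 + 22*26 = 26 + 572 = 598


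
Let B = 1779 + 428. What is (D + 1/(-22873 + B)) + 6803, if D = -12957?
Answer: -127178565/20666 ≈ -6154.0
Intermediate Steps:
B = 2207
(D + 1/(-22873 + B)) + 6803 = (-12957 + 1/(-22873 + 2207)) + 6803 = (-12957 + 1/(-20666)) + 6803 = (-12957 - 1/20666) + 6803 = -267769363/20666 + 6803 = -127178565/20666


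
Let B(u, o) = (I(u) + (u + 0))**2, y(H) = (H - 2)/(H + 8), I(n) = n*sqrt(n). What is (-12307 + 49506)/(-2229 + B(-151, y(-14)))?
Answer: -37199*I/(45602*sqrt(151) + 3422379*I) ≈ -0.010586 - 0.0017332*I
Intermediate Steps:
I(n) = n**(3/2)
y(H) = (-2 + H)/(8 + H)
B(u, o) = (u + u**(3/2))**2 (B(u, o) = (u**(3/2) + (u + 0))**2 = (u**(3/2) + u)**2 = (u + u**(3/2))**2)
(-12307 + 49506)/(-2229 + B(-151, y(-14))) = (-12307 + 49506)/(-2229 + (-151 + (-151)**(3/2))**2) = 37199/(-2229 + (-151 - 151*I*sqrt(151))**2)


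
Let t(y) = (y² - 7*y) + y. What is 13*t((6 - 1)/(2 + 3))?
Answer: -65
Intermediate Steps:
t(y) = y² - 6*y
13*t((6 - 1)/(2 + 3)) = 13*(((6 - 1)/(2 + 3))*(-6 + (6 - 1)/(2 + 3))) = 13*((5/5)*(-6 + 5/5)) = 13*((5*(⅕))*(-6 + 5*(⅕))) = 13*(1*(-6 + 1)) = 13*(1*(-5)) = 13*(-5) = -65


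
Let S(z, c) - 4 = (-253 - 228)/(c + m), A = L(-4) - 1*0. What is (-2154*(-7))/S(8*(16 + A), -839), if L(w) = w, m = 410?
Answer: 497574/169 ≈ 2944.2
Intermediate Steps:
A = -4 (A = -4 - 1*0 = -4 + 0 = -4)
S(z, c) = 4 - 481/(410 + c) (S(z, c) = 4 + (-253 - 228)/(c + 410) = 4 - 481/(410 + c))
(-2154*(-7))/S(8*(16 + A), -839) = (-2154*(-7))/(((1159 + 4*(-839))/(410 - 839))) = 15078/(((1159 - 3356)/(-429))) = 15078/((-1/429*(-2197))) = 15078/(169/33) = 15078*(33/169) = 497574/169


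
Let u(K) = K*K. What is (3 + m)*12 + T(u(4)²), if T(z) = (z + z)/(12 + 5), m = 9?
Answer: 2960/17 ≈ 174.12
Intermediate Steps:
u(K) = K²
T(z) = 2*z/17 (T(z) = (2*z)/17 = (2*z)*(1/17) = 2*z/17)
(3 + m)*12 + T(u(4)²) = (3 + 9)*12 + 2*(4²)²/17 = 12*12 + (2/17)*16² = 144 + (2/17)*256 = 144 + 512/17 = 2960/17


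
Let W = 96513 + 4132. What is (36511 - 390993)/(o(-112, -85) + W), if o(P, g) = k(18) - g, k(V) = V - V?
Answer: -177241/50365 ≈ -3.5191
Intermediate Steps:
W = 100645
k(V) = 0
o(P, g) = -g (o(P, g) = 0 - g = -g)
(36511 - 390993)/(o(-112, -85) + W) = (36511 - 390993)/(-1*(-85) + 100645) = -354482/(85 + 100645) = -354482/100730 = -354482*1/100730 = -177241/50365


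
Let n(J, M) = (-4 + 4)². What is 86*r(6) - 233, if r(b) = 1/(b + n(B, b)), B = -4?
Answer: -656/3 ≈ -218.67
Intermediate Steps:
n(J, M) = 0 (n(J, M) = 0² = 0)
r(b) = 1/b (r(b) = 1/(b + 0) = 1/b)
86*r(6) - 233 = 86/6 - 233 = 86*(⅙) - 233 = 43/3 - 233 = -656/3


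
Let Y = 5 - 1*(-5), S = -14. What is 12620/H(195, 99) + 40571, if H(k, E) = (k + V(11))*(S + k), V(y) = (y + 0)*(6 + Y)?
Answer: 2724395841/67151 ≈ 40571.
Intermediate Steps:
Y = 10 (Y = 5 + 5 = 10)
V(y) = 16*y (V(y) = (y + 0)*(6 + 10) = y*16 = 16*y)
H(k, E) = (-14 + k)*(176 + k) (H(k, E) = (k + 16*11)*(-14 + k) = (k + 176)*(-14 + k) = (176 + k)*(-14 + k) = (-14 + k)*(176 + k))
12620/H(195, 99) + 40571 = 12620/(-2464 + 195**2 + 162*195) + 40571 = 12620/(-2464 + 38025 + 31590) + 40571 = 12620/67151 + 40571 = 2724395841/67151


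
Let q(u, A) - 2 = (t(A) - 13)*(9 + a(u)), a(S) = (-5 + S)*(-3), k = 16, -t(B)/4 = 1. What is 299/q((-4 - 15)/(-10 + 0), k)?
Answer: -2990/3091 ≈ -0.96732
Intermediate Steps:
t(B) = -4 (t(B) = -4*1 = -4)
a(S) = 15 - 3*S
q(u, A) = -406 + 51*u (q(u, A) = 2 + (-4 - 13)*(9 + (15 - 3*u)) = 2 - 17*(24 - 3*u) = 2 + (-408 + 51*u) = -406 + 51*u)
299/q((-4 - 15)/(-10 + 0), k) = 299/(-406 + 51*((-4 - 15)/(-10 + 0))) = 299/(-406 + 51*(-19/(-10))) = 299/(-406 + 51*(-19*(-⅒))) = 299/(-406 + 51*(19/10)) = 299/(-406 + 969/10) = 299/(-3091/10) = 299*(-10/3091) = -2990/3091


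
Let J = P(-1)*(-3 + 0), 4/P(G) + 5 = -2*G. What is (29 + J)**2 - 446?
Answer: 643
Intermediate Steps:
P(G) = 4/(-5 - 2*G)
J = 4 (J = (-4/(5 + 2*(-1)))*(-3 + 0) = -4/(5 - 2)*(-3) = -4/3*(-3) = 4)
(29 + J)**2 - 446 = (29 + 4)**2 - 446 = 33**2 - 446 = 1089 - 446 = 643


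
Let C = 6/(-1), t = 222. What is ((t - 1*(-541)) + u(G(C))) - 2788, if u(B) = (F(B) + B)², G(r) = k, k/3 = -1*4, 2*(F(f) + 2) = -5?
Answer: -7011/4 ≈ -1752.8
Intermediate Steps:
F(f) = -9/2 (F(f) = -2 + (½)*(-5) = -2 - 5/2 = -9/2)
k = -12 (k = 3*(-1*4) = 3*(-4) = -12)
C = -6 (C = 6*(-1) = -6)
G(r) = -12
u(B) = (-9/2 + B)²
((t - 1*(-541)) + u(G(C))) - 2788 = ((222 - 1*(-541)) + (-9 + 2*(-12))²/4) - 2788 = ((222 + 541) + (-9 - 24)²/4) - 2788 = (763 + (¼)*(-33)²) - 2788 = (763 + (¼)*1089) - 2788 = (763 + 1089/4) - 2788 = 4141/4 - 2788 = -7011/4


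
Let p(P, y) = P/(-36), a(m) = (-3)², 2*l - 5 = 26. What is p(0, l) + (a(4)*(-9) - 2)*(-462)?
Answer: 38346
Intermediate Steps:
l = 31/2 (l = 5/2 + (½)*26 = 5/2 + 13 = 31/2 ≈ 15.500)
a(m) = 9
p(P, y) = -P/36 (p(P, y) = P*(-1/36) = -P/36)
p(0, l) + (a(4)*(-9) - 2)*(-462) = -1/36*0 + (9*(-9) - 2)*(-462) = 0 + (-81 - 2)*(-462) = 0 - 83*(-462) = 0 + 38346 = 38346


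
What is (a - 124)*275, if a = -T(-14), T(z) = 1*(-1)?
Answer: -33825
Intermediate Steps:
T(z) = -1
a = 1 (a = -1*(-1) = 1)
(a - 124)*275 = (1 - 124)*275 = -123*275 = -33825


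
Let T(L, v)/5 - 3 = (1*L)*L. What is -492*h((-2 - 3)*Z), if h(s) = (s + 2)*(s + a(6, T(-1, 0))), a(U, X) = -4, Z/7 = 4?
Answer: -9777024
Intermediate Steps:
Z = 28 (Z = 7*4 = 28)
T(L, v) = 15 + 5*L² (T(L, v) = 15 + 5*((1*L)*L) = 15 + 5*(L*L) = 15 + 5*L²)
h(s) = (-4 + s)*(2 + s) (h(s) = (s + 2)*(s - 4) = (2 + s)*(-4 + s) = (-4 + s)*(2 + s))
-492*h((-2 - 3)*Z) = -492*(-8 + ((-2 - 3)*28)² - 2*(-2 - 3)*28) = -492*(-8 + (-5*28)² - (-10)*28) = -492*(-8 + (-140)² - 2*(-140)) = -492*(-8 + 19600 + 280) = -492*19872 = -9777024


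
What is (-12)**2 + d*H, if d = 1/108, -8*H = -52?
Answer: 31117/216 ≈ 144.06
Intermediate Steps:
H = 13/2 (H = -1/8*(-52) = 13/2 ≈ 6.5000)
d = 1/108 ≈ 0.0092593
(-12)**2 + d*H = (-12)**2 + (1/108)*(13/2) = 144 + 13/216 = 31117/216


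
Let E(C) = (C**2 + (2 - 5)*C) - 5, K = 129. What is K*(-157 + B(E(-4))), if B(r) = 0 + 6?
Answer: -19479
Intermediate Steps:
E(C) = -5 + C**2 - 3*C (E(C) = (C**2 - 3*C) - 5 = -5 + C**2 - 3*C)
B(r) = 6
K*(-157 + B(E(-4))) = 129*(-157 + 6) = 129*(-151) = -19479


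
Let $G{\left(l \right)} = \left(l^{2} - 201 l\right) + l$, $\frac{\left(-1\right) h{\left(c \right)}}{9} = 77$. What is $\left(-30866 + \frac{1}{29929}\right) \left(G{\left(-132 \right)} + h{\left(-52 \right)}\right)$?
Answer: $- \frac{39843922354203}{29929} \approx -1.3313 \cdot 10^{9}$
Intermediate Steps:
$h{\left(c \right)} = -693$ ($h{\left(c \right)} = \left(-9\right) 77 = -693$)
$G{\left(l \right)} = l^{2} - 200 l$
$\left(-30866 + \frac{1}{29929}\right) \left(G{\left(-132 \right)} + h{\left(-52 \right)}\right) = \left(-30866 + \frac{1}{29929}\right) \left(- 132 \left(-200 - 132\right) - 693\right) = \left(-30866 + \frac{1}{29929}\right) \left(\left(-132\right) \left(-332\right) - 693\right) = - \frac{923788513 \left(43824 - 693\right)}{29929} = \left(- \frac{923788513}{29929}\right) 43131 = - \frac{39843922354203}{29929}$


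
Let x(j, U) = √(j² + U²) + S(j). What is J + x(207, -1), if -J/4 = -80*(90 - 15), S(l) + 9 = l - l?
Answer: 23991 + 5*√1714 ≈ 24198.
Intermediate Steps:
S(l) = -9 (S(l) = -9 + (l - l) = -9 + 0 = -9)
J = 24000 (J = -(-320)*(90 - 15) = -(-320)*75 = -4*(-6000) = 24000)
x(j, U) = -9 + √(U² + j²) (x(j, U) = √(j² + U²) - 9 = √(U² + j²) - 9 = -9 + √(U² + j²))
J + x(207, -1) = 24000 + (-9 + √((-1)² + 207²)) = 24000 + (-9 + √(1 + 42849)) = 24000 + (-9 + √42850) = 24000 + (-9 + 5*√1714) = 23991 + 5*√1714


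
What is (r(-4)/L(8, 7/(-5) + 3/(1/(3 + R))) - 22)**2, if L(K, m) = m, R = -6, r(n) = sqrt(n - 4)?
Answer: 163567/338 + 110*I*sqrt(2)/13 ≈ 483.93 + 11.966*I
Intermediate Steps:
r(n) = sqrt(-4 + n)
(r(-4)/L(8, 7/(-5) + 3/(1/(3 + R))) - 22)**2 = (sqrt(-4 - 4)/(7/(-5) + 3/(1/(3 - 6))) - 22)**2 = (sqrt(-8)/(7*(-1/5) + 3/(1/(-3))) - 22)**2 = ((2*I*sqrt(2))/(-7/5 + 3/(-1/3)) - 22)**2 = ((2*I*sqrt(2))/(-7/5 + 3*(-3)) - 22)**2 = ((2*I*sqrt(2))/(-7/5 - 9) - 22)**2 = ((2*I*sqrt(2))/(-52/5) - 22)**2 = ((2*I*sqrt(2))*(-5/52) - 22)**2 = (-5*I*sqrt(2)/26 - 22)**2 = (-22 - 5*I*sqrt(2)/26)**2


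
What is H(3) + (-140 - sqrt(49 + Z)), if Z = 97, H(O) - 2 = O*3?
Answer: -129 - sqrt(146) ≈ -141.08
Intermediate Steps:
H(O) = 2 + 3*O (H(O) = 2 + O*3 = 2 + 3*O)
H(3) + (-140 - sqrt(49 + Z)) = (2 + 3*3) + (-140 - sqrt(49 + 97)) = (2 + 9) + (-140 - sqrt(146)) = 11 + (-140 - sqrt(146)) = -129 - sqrt(146)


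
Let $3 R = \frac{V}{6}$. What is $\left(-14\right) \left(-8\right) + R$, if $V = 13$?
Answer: $\frac{2029}{18} \approx 112.72$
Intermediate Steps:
$R = \frac{13}{18}$ ($R = \frac{13 \cdot \frac{1}{6}}{3} = \frac{1}{3} \cdot \frac{13}{6} = \frac{13}{18} \approx 0.72222$)
$\left(-14\right) \left(-8\right) + R = \left(-14\right) \left(-8\right) + \frac{13}{18} = 112 + \frac{13}{18} = \frac{2029}{18}$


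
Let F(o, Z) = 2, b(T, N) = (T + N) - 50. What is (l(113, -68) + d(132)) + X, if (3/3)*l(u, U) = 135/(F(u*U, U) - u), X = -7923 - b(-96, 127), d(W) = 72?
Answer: -289829/37 ≈ -7833.2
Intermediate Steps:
b(T, N) = -50 + N + T (b(T, N) = (N + T) - 50 = -50 + N + T)
X = -7904 (X = -7923 - (-50 + 127 - 96) = -7923 - 1*(-19) = -7923 + 19 = -7904)
l(u, U) = 135/(2 - u)
(l(113, -68) + d(132)) + X = (-135/(-2 + 113) + 72) - 7904 = (-135/111 + 72) - 7904 = (-135*1/111 + 72) - 7904 = (-45/37 + 72) - 7904 = 2619/37 - 7904 = -289829/37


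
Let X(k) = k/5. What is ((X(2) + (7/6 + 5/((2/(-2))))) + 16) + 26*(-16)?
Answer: -12103/30 ≈ -403.43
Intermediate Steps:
X(k) = k/5 (X(k) = k*(⅕) = k/5)
((X(2) + (7/6 + 5/((2/(-2))))) + 16) + 26*(-16) = (((⅕)*2 + (7/6 + 5/((2/(-2))))) + 16) + 26*(-16) = ((⅖ + (7*(⅙) + 5/((2*(-½))))) + 16) - 416 = ((⅖ + (7/6 + 5/(-1))) + 16) - 416 = ((⅖ + (7/6 + 5*(-1))) + 16) - 416 = ((⅖ + (7/6 - 5)) + 16) - 416 = ((⅖ - 23/6) + 16) - 416 = (-103/30 + 16) - 416 = 377/30 - 416 = -12103/30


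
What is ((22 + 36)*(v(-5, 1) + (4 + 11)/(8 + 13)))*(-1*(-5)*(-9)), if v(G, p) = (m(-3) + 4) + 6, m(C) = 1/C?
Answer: -189660/7 ≈ -27094.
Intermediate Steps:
m(C) = 1/C
v(G, p) = 29/3 (v(G, p) = (1/(-3) + 4) + 6 = (-⅓ + 4) + 6 = 11/3 + 6 = 29/3)
((22 + 36)*(v(-5, 1) + (4 + 11)/(8 + 13)))*(-1*(-5)*(-9)) = ((22 + 36)*(29/3 + (4 + 11)/(8 + 13)))*(-1*(-5)*(-9)) = (58*(29/3 + 15/21))*(5*(-9)) = (58*(29/3 + 15*(1/21)))*(-45) = (58*(29/3 + 5/7))*(-45) = (58*(218/21))*(-45) = (12644/21)*(-45) = -189660/7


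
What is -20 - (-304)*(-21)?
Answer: -6404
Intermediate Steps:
-20 - (-304)*(-21) = -20 - 76*84 = -20 - 6384 = -6404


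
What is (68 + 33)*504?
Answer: 50904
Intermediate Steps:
(68 + 33)*504 = 101*504 = 50904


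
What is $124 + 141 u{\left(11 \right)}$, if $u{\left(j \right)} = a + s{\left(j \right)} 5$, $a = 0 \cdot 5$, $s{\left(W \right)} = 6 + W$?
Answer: $12109$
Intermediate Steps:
$a = 0$
$u{\left(j \right)} = 30 + 5 j$ ($u{\left(j \right)} = 0 + \left(6 + j\right) 5 = 0 + \left(30 + 5 j\right) = 30 + 5 j$)
$124 + 141 u{\left(11 \right)} = 124 + 141 \left(30 + 5 \cdot 11\right) = 124 + 141 \left(30 + 55\right) = 124 + 141 \cdot 85 = 124 + 11985 = 12109$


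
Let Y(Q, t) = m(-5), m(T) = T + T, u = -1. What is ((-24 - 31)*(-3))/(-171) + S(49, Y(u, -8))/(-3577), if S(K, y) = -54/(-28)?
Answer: -2755829/2854446 ≈ -0.96545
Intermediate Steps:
m(T) = 2*T
Y(Q, t) = -10 (Y(Q, t) = 2*(-5) = -10)
S(K, y) = 27/14 (S(K, y) = -54*(-1/28) = 27/14)
((-24 - 31)*(-3))/(-171) + S(49, Y(u, -8))/(-3577) = ((-24 - 31)*(-3))/(-171) + (27/14)/(-3577) = -55*(-3)*(-1/171) + (27/14)*(-1/3577) = 165*(-1/171) - 27/50078 = -55/57 - 27/50078 = -2755829/2854446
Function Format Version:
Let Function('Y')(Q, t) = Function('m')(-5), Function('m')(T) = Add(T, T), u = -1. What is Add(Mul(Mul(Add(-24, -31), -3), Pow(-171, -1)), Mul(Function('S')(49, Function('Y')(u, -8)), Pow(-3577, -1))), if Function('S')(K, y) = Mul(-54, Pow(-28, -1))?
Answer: Rational(-2755829, 2854446) ≈ -0.96545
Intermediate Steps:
Function('m')(T) = Mul(2, T)
Function('Y')(Q, t) = -10 (Function('Y')(Q, t) = Mul(2, -5) = -10)
Function('S')(K, y) = Rational(27, 14) (Function('S')(K, y) = Mul(-54, Rational(-1, 28)) = Rational(27, 14))
Add(Mul(Mul(Add(-24, -31), -3), Pow(-171, -1)), Mul(Function('S')(49, Function('Y')(u, -8)), Pow(-3577, -1))) = Add(Mul(Mul(Add(-24, -31), -3), Pow(-171, -1)), Mul(Rational(27, 14), Pow(-3577, -1))) = Add(Mul(Mul(-55, -3), Rational(-1, 171)), Mul(Rational(27, 14), Rational(-1, 3577))) = Add(Mul(165, Rational(-1, 171)), Rational(-27, 50078)) = Add(Rational(-55, 57), Rational(-27, 50078)) = Rational(-2755829, 2854446)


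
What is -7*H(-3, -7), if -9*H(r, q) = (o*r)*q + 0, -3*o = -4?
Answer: 196/9 ≈ 21.778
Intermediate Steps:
o = 4/3 (o = -⅓*(-4) = 4/3 ≈ 1.3333)
H(r, q) = -4*q*r/27 (H(r, q) = -((4*r/3)*q + 0)/9 = -(4*q*r/3 + 0)/9 = -4*q*r/27)
-7*H(-3, -7) = -(-28)*(-7)*(-3)/27 = -7*(-28/9) = 196/9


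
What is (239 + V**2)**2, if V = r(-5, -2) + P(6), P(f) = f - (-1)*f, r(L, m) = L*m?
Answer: 522729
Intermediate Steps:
P(f) = 2*f (P(f) = f + f = 2*f)
V = 22 (V = -5*(-2) + 2*6 = 10 + 12 = 22)
(239 + V**2)**2 = (239 + 22**2)**2 = (239 + 484)**2 = 723**2 = 522729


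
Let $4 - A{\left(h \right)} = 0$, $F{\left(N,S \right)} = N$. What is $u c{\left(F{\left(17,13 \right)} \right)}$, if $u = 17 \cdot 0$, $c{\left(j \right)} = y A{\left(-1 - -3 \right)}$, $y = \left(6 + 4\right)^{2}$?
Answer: $0$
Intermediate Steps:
$y = 100$ ($y = 10^{2} = 100$)
$A{\left(h \right)} = 4$ ($A{\left(h \right)} = 4 - 0 = 4 + 0 = 4$)
$c{\left(j \right)} = 400$ ($c{\left(j \right)} = 100 \cdot 4 = 400$)
$u = 0$
$u c{\left(F{\left(17,13 \right)} \right)} = 0 \cdot 400 = 0$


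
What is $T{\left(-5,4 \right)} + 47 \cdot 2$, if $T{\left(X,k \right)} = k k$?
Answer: $110$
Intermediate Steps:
$T{\left(X,k \right)} = k^{2}$
$T{\left(-5,4 \right)} + 47 \cdot 2 = 4^{2} + 47 \cdot 2 = 16 + 94 = 110$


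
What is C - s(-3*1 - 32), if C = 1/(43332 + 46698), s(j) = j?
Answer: 3151051/90030 ≈ 35.000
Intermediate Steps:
C = 1/90030 ≈ 1.1107e-5
C - s(-3*1 - 32) = 1/90030 - (-3*1 - 32) = 1/90030 - (-3 - 32) = 1/90030 - 1*(-35) = 1/90030 + 35 = 3151051/90030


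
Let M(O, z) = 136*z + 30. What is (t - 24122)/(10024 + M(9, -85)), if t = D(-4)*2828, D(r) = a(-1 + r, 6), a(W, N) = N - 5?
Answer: 3549/251 ≈ 14.139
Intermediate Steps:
a(W, N) = -5 + N
D(r) = 1 (D(r) = -5 + 6 = 1)
t = 2828 (t = 1*2828 = 2828)
M(O, z) = 30 + 136*z
(t - 24122)/(10024 + M(9, -85)) = (2828 - 24122)/(10024 + (30 + 136*(-85))) = -21294/(10024 + (30 - 11560)) = -21294/(10024 - 11530) = -21294/(-1506) = -21294*(-1/1506) = 3549/251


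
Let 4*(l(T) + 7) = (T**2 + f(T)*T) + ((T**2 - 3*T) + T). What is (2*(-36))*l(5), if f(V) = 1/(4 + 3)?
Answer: -1602/7 ≈ -228.86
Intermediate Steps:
f(V) = 1/7
l(T) = -7 + T**2/2 - 13*T/28 (l(T) = -7 + ((T**2 + T/7) + ((T**2 - 3*T) + T))/4 = -7 + ((T**2 + T/7) + (T**2 - 2*T))/4 = -7 + (2*T**2 - 13*T/7)/4 = -7 + (T**2/2 - 13*T/28) = -7 + T**2/2 - 13*T/28)
(2*(-36))*l(5) = (2*(-36))*(-7 + (1/2)*5**2 - 13/28*5) = -72*(-7 + (1/2)*25 - 65/28) = -72*(-7 + 25/2 - 65/28) = -72*89/28 = -1602/7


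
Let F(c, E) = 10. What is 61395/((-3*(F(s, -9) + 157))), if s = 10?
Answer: -20465/167 ≈ -122.54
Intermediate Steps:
61395/((-3*(F(s, -9) + 157))) = 61395/((-3*(10 + 157))) = 61395/((-3*167)) = 61395/(-501) = 61395*(-1/501) = -20465/167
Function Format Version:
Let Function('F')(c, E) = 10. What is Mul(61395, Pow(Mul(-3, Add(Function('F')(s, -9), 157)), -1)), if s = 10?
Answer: Rational(-20465, 167) ≈ -122.54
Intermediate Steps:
Mul(61395, Pow(Mul(-3, Add(Function('F')(s, -9), 157)), -1)) = Mul(61395, Pow(Mul(-3, Add(10, 157)), -1)) = Mul(61395, Pow(Mul(-3, 167), -1)) = Mul(61395, Pow(-501, -1)) = Mul(61395, Rational(-1, 501)) = Rational(-20465, 167)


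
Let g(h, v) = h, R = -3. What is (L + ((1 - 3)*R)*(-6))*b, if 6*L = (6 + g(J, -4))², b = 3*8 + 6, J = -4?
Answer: -1060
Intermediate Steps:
b = 30 (b = 24 + 6 = 30)
L = ⅔ (L = (6 - 4)²/6 = (⅙)*2² = (⅙)*4 = ⅔ ≈ 0.66667)
(L + ((1 - 3)*R)*(-6))*b = (⅔ + ((1 - 3)*(-3))*(-6))*30 = (⅔ - 2*(-3)*(-6))*30 = (⅔ + 6*(-6))*30 = (⅔ - 36)*30 = -106/3*30 = -1060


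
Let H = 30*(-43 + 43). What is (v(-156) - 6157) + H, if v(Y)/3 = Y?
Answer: -6625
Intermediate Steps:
v(Y) = 3*Y
H = 0 (H = 30*0 = 0)
(v(-156) - 6157) + H = (3*(-156) - 6157) + 0 = (-468 - 6157) + 0 = -6625 + 0 = -6625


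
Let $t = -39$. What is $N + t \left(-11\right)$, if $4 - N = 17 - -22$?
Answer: $394$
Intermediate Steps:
$N = -35$ ($N = 4 - \left(17 - -22\right) = 4 - \left(17 + 22\right) = 4 - 39 = -35$)
$N + t \left(-11\right) = -35 - -429 = -35 + 429 = 394$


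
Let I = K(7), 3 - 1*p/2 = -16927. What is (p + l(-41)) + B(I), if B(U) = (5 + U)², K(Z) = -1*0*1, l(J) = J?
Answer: 33844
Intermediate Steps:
p = 33860 (p = 6 - 2*(-16927) = 6 + 33854 = 33860)
K(Z) = 0 (K(Z) = 0*1 = 0)
I = 0
(p + l(-41)) + B(I) = (33860 - 41) + (5 + 0)² = 33819 + 5² = 33819 + 25 = 33844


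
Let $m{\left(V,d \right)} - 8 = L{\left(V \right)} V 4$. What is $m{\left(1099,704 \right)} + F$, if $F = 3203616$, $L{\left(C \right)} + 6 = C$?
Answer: $8008452$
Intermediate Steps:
$L{\left(C \right)} = -6 + C$
$m{\left(V,d \right)} = 8 + 4 V \left(-6 + V\right)$ ($m{\left(V,d \right)} = 8 + \left(-6 + V\right) V 4 = 8 + V \left(-6 + V\right) 4 = 8 + 4 V \left(-6 + V\right)$)
$m{\left(1099,704 \right)} + F = \left(8 + 4 \cdot 1099 \left(-6 + 1099\right)\right) + 3203616 = \left(8 + 4 \cdot 1099 \cdot 1093\right) + 3203616 = \left(8 + 4804828\right) + 3203616 = 4804836 + 3203616 = 8008452$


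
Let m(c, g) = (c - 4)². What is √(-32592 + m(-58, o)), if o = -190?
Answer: 2*I*√7187 ≈ 169.55*I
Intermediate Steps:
m(c, g) = (-4 + c)²
√(-32592 + m(-58, o)) = √(-32592 + (-4 - 58)²) = √(-32592 + (-62)²) = √(-32592 + 3844) = √(-28748) = 2*I*√7187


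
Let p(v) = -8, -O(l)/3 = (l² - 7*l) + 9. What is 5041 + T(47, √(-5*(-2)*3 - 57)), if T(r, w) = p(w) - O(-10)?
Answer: 5570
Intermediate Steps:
O(l) = -27 - 3*l² + 21*l (O(l) = -3*((l² - 7*l) + 9) = -3*(9 + l² - 7*l) = -27 - 3*l² + 21*l)
T(r, w) = 529 (T(r, w) = -8 - (-27 - 3*(-10)² + 21*(-10)) = -8 - (-27 - 3*100 - 210) = -8 - (-27 - 300 - 210) = -8 - 1*(-537) = -8 + 537 = 529)
5041 + T(47, √(-5*(-2)*3 - 57)) = 5041 + 529 = 5570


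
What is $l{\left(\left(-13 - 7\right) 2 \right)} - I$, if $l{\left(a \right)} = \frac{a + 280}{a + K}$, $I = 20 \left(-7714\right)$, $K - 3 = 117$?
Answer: $154283$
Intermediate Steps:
$K = 120$ ($K = 3 + 117 = 120$)
$I = -154280$
$l{\left(a \right)} = \frac{280 + a}{120 + a}$ ($l{\left(a \right)} = \frac{a + 280}{a + 120} = \frac{280 + a}{120 + a}$)
$l{\left(\left(-13 - 7\right) 2 \right)} - I = \frac{280 + \left(-13 - 7\right) 2}{120 + \left(-13 - 7\right) 2} - -154280 = \frac{280 - 40}{120 - 40} + 154280 = \frac{1}{80} \cdot 240 + 154280 = 3 + 154280 = 154283$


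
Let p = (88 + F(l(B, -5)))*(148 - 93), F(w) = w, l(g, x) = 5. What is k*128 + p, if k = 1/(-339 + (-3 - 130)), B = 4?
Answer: 301769/59 ≈ 5114.7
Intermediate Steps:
k = -1/472 (k = 1/(-339 - 133) = 1/(-472) = -1/472 ≈ -0.0021186)
p = 5115 (p = (88 + 5)*(148 - 93) = 93*55 = 5115)
k*128 + p = -1/472*128 + 5115 = -16/59 + 5115 = 301769/59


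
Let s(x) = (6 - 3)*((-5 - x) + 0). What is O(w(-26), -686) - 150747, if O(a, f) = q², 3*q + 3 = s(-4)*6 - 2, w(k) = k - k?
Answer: -1356194/9 ≈ -1.5069e+5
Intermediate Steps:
w(k) = 0
s(x) = -15 - 3*x (s(x) = 3*(-5 - x) = -15 - 3*x)
q = -23/3 (q = -1 + ((-15 - 3*(-4))*6 - 2)/3 = -1 + ((-15 + 12)*6 - 2)/3 = -1 + (-3*6 - 2)/3 = -1 + (-18 - 2)/3 = -1 + (⅓)*(-20) = -1 - 20/3 = -23/3 ≈ -7.6667)
O(a, f) = 529/9 (O(a, f) = (-23/3)² = 529/9)
O(w(-26), -686) - 150747 = 529/9 - 150747 = -1356194/9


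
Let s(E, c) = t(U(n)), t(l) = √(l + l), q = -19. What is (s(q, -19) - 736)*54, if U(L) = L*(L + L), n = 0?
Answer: -39744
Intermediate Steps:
U(L) = 2*L² (U(L) = L*(2*L) = 2*L²)
t(l) = √2*√l (t(l) = √(2*l) = √2*√l)
s(E, c) = 0 (s(E, c) = √2*√(2*0²) = √2*√(2*0) = √2*√0 = √2*0 = 0)
(s(q, -19) - 736)*54 = (0 - 736)*54 = -736*54 = -39744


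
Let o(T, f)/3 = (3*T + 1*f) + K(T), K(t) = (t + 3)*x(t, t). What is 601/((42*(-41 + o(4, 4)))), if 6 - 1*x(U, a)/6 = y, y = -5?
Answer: 601/58506 ≈ 0.010272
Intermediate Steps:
x(U, a) = 66 (x(U, a) = 36 - 6*(-5) = 36 + 30 = 66)
K(t) = 198 + 66*t (K(t) = (t + 3)*66 = (3 + t)*66 = 198 + 66*t)
o(T, f) = 594 + 3*f + 207*T (o(T, f) = 3*((3*T + 1*f) + (198 + 66*T)) = 3*((3*T + f) + (198 + 66*T)) = 3*((f + 3*T) + (198 + 66*T)) = 3*(198 + f + 69*T) = 594 + 3*f + 207*T)
601/((42*(-41 + o(4, 4)))) = 601/((42*(-41 + (594 + 3*4 + 207*4)))) = 601/((42*(-41 + (594 + 12 + 828)))) = 601/((42*(-41 + 1434))) = 601/((42*1393)) = 601/58506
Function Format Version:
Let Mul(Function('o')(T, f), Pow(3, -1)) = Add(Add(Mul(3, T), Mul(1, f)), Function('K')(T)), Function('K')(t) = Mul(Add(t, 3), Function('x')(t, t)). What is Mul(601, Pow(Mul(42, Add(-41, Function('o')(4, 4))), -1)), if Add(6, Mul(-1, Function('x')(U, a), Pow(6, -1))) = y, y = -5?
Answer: Rational(601, 58506) ≈ 0.010272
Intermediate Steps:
Function('x')(U, a) = 66 (Function('x')(U, a) = Add(36, Mul(-6, -5)) = Add(36, 30) = 66)
Function('K')(t) = Add(198, Mul(66, t)) (Function('K')(t) = Mul(Add(t, 3), 66) = Mul(Add(3, t), 66) = Add(198, Mul(66, t)))
Function('o')(T, f) = Add(594, Mul(3, f), Mul(207, T)) (Function('o')(T, f) = Mul(3, Add(Add(Mul(3, T), Mul(1, f)), Add(198, Mul(66, T)))) = Mul(3, Add(Add(Mul(3, T), f), Add(198, Mul(66, T)))) = Mul(3, Add(Add(f, Mul(3, T)), Add(198, Mul(66, T)))) = Mul(3, Add(198, f, Mul(69, T))) = Add(594, Mul(3, f), Mul(207, T)))
Mul(601, Pow(Mul(42, Add(-41, Function('o')(4, 4))), -1)) = Mul(601, Pow(Mul(42, Add(-41, Add(594, Mul(3, 4), Mul(207, 4)))), -1)) = Mul(601, Pow(Mul(42, Add(-41, Add(594, 12, 828))), -1)) = Mul(601, Pow(Mul(42, Add(-41, 1434)), -1)) = Mul(601, Pow(Mul(42, 1393), -1)) = Mul(601, Pow(58506, -1)) = Mul(601, Rational(1, 58506)) = Rational(601, 58506)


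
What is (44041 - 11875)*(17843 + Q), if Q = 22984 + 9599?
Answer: 1622002716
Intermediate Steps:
Q = 32583
(44041 - 11875)*(17843 + Q) = (44041 - 11875)*(17843 + 32583) = 32166*50426 = 1622002716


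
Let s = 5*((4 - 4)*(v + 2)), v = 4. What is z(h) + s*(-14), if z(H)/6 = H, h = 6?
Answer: 36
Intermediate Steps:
z(H) = 6*H
s = 0 (s = 5*((4 - 4)*(4 + 2)) = 5*(0*6) = 5*0 = 0)
z(h) + s*(-14) = 6*6 + 0*(-14) = 36 + 0 = 36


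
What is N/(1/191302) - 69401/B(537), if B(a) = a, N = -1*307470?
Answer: -31586139199181/537 ≈ -5.8820e+10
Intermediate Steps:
N = -307470
N/(1/191302) - 69401/B(537) = -307470/(1/191302) - 69401/537 = -307470/1/191302 - 69401*1/537 = -307470*191302 - 69401/537 = -58819625940 - 69401/537 = -31586139199181/537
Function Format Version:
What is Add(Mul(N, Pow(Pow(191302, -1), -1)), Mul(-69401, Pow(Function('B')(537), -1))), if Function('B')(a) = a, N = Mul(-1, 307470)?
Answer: Rational(-31586139199181, 537) ≈ -5.8820e+10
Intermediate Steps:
N = -307470
Add(Mul(N, Pow(Pow(191302, -1), -1)), Mul(-69401, Pow(Function('B')(537), -1))) = Add(Mul(-307470, Pow(Pow(191302, -1), -1)), Mul(-69401, Pow(537, -1))) = Add(Mul(-307470, Pow(Rational(1, 191302), -1)), Mul(-69401, Rational(1, 537))) = Add(Mul(-307470, 191302), Rational(-69401, 537)) = Add(-58819625940, Rational(-69401, 537)) = Rational(-31586139199181, 537)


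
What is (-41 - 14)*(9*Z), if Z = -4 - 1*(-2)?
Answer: 990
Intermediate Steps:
Z = -2 (Z = -4 + 2 = -2)
(-41 - 14)*(9*Z) = (-41 - 14)*(9*(-2)) = -55*(-18) = 990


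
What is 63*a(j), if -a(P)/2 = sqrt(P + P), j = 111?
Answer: -126*sqrt(222) ≈ -1877.4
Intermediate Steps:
a(P) = -2*sqrt(2)*sqrt(P) (a(P) = -2*sqrt(P + P) = -2*sqrt(2)*sqrt(P))
63*a(j) = 63*(-2*sqrt(2)*sqrt(111)) = 63*(-2*sqrt(222)) = -126*sqrt(222)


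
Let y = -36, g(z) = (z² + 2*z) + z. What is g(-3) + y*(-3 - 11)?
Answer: 504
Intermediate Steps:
g(z) = z² + 3*z
g(-3) + y*(-3 - 11) = -3*(3 - 3) - 36*(-3 - 11) = -3*0 - 36*(-14) = 0 + 504 = 504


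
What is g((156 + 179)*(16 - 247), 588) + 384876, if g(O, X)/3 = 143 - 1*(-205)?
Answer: 385920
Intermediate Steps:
g(O, X) = 1044 (g(O, X) = 3*(143 - 1*(-205)) = 3*(143 + 205) = 3*348 = 1044)
g((156 + 179)*(16 - 247), 588) + 384876 = 1044 + 384876 = 385920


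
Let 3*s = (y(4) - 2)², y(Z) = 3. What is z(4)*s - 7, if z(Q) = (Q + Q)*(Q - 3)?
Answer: -13/3 ≈ -4.3333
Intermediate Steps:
z(Q) = 2*Q*(-3 + Q) (z(Q) = (2*Q)*(-3 + Q) = 2*Q*(-3 + Q))
s = ⅓ (s = (3 - 2)²/3 = (⅓)*1² = (⅓)*1 = ⅓ ≈ 0.33333)
z(4)*s - 7 = (2*4*(-3 + 4))*(⅓) - 7 = (2*4*1)*(⅓) - 7 = 8*(⅓) - 7 = 8/3 - 7 = -13/3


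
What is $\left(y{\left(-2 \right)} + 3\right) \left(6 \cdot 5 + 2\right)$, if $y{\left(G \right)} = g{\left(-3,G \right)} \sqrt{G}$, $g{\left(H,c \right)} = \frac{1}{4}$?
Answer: $96 + 8 i \sqrt{2} \approx 96.0 + 11.314 i$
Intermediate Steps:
$g{\left(H,c \right)} = \frac{1}{4}$
$y{\left(G \right)} = \frac{\sqrt{G}}{4}$
$\left(y{\left(-2 \right)} + 3\right) \left(6 \cdot 5 + 2\right) = \left(\frac{\sqrt{-2}}{4} + 3\right) \left(6 \cdot 5 + 2\right) = \left(\frac{i \sqrt{2}}{4} + 3\right) \left(30 + 2\right) = \left(\frac{i \sqrt{2}}{4} + 3\right) 32 = \left(3 + \frac{i \sqrt{2}}{4}\right) 32 = 96 + 8 i \sqrt{2}$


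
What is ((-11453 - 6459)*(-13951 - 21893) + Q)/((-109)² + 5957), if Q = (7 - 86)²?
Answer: 642043969/17838 ≈ 35993.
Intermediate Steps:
Q = 6241 (Q = (-79)² = 6241)
((-11453 - 6459)*(-13951 - 21893) + Q)/((-109)² + 5957) = ((-11453 - 6459)*(-13951 - 21893) + 6241)/((-109)² + 5957) = (-17912*(-35844) + 6241)/(11881 + 5957) = (642037728 + 6241)/17838 = 642043969*(1/17838) = 642043969/17838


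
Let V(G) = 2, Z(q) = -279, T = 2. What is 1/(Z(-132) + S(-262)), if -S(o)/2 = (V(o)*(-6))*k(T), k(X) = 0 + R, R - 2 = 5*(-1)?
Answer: -1/351 ≈ -0.0028490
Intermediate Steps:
R = -3 (R = 2 + 5*(-1) = 2 - 5 = -3)
k(X) = -3 (k(X) = 0 - 3 = -3)
S(o) = -72 (S(o) = -2*2*(-6)*(-3) = -(-24)*(-3) = -2*36 = -72)
1/(Z(-132) + S(-262)) = 1/(-279 - 72) = 1/(-351) = -1/351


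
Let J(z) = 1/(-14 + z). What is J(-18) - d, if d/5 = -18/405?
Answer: 55/288 ≈ 0.19097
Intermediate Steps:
d = -2/9 (d = 5*(-18/405) = 5*(-18*1/405) = 5*(-2/45) = -2/9 ≈ -0.22222)
J(-18) - d = 1/(-14 - 18) - 1*(-2/9) = 1/(-32) + 2/9 = -1/32 + 2/9 = 55/288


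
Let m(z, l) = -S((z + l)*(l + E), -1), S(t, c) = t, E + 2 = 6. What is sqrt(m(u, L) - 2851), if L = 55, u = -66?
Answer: I*sqrt(2202) ≈ 46.925*I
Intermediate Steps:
E = 4 (E = -2 + 6 = 4)
m(z, l) = -(4 + l)*(l + z) (m(z, l) = -(z + l)*(l + 4) = -(l + z)*(4 + l) = -(4 + l)*(l + z))
sqrt(m(u, L) - 2851) = sqrt((-1*55**2 - 4*55 - 4*(-66) - 1*55*(-66)) - 2851) = sqrt((-1*3025 - 220 + 264 + 3630) - 2851) = sqrt((-3025 - 220 + 264 + 3630) - 2851) = sqrt(649 - 2851) = sqrt(-2202) = I*sqrt(2202)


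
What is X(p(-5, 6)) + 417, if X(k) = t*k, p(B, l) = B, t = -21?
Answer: 522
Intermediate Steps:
X(k) = -21*k
X(p(-5, 6)) + 417 = -21*(-5) + 417 = 105 + 417 = 522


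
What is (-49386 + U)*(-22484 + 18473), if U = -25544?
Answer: 300544230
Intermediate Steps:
(-49386 + U)*(-22484 + 18473) = (-49386 - 25544)*(-22484 + 18473) = -74930*(-4011) = 300544230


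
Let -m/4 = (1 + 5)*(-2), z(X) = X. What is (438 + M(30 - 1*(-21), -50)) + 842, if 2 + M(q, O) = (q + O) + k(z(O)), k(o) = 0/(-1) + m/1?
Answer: 1327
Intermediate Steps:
m = 48 (m = -4*(1 + 5)*(-2) = -24*(-2) = -4*(-12) = 48)
k(o) = 48 (k(o) = 0/(-1) + 48/1 = 0*(-1) + 48*1 = 0 + 48 = 48)
M(q, O) = 46 + O + q (M(q, O) = -2 + ((q + O) + 48) = -2 + ((O + q) + 48) = -2 + (48 + O + q) = 46 + O + q)
(438 + M(30 - 1*(-21), -50)) + 842 = (438 + (46 - 50 + (30 - 1*(-21)))) + 842 = (438 + (46 - 50 + (30 + 21))) + 842 = (438 + (46 - 50 + 51)) + 842 = (438 + 47) + 842 = 485 + 842 = 1327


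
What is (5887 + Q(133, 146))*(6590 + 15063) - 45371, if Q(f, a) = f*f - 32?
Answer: 509752861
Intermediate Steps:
Q(f, a) = -32 + f² (Q(f, a) = f² - 32 = -32 + f²)
(5887 + Q(133, 146))*(6590 + 15063) - 45371 = (5887 + (-32 + 133²))*(6590 + 15063) - 45371 = (5887 + (-32 + 17689))*21653 - 45371 = (5887 + 17657)*21653 - 45371 = 23544*21653 - 45371 = 509798232 - 45371 = 509752861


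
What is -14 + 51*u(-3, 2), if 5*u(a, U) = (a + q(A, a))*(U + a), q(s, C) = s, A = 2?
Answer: -19/5 ≈ -3.8000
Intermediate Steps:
u(a, U) = (2 + a)*(U + a)/5 (u(a, U) = ((a + 2)*(U + a))/5 = ((2 + a)*(U + a))/5 = (2 + a)*(U + a)/5)
-14 + 51*u(-3, 2) = -14 + 51*((⅕)*(-3)² + (⅖)*2 + (⅖)*(-3) + (⅕)*2*(-3)) = -14 + 51*((⅕)*9 + ⅘ - 6/5 - 6/5) = -14 + 51*(9/5 + ⅘ - 6/5 - 6/5) = -14 + 51*(⅕) = -14 + 51/5 = -19/5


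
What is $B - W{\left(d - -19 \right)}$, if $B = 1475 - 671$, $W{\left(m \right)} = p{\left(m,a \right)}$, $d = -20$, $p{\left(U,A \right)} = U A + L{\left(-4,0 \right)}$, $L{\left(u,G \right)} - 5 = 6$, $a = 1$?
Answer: $794$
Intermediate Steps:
$L{\left(u,G \right)} = 11$ ($L{\left(u,G \right)} = 5 + 6 = 11$)
$p{\left(U,A \right)} = 11 + A U$ ($p{\left(U,A \right)} = U A + 11 = A U + 11 = 11 + A U$)
$W{\left(m \right)} = 11 + m$ ($W{\left(m \right)} = 11 + 1 m = 11 + m$)
$B = 804$
$B - W{\left(d - -19 \right)} = 804 - \left(11 - 1\right) = 804 - 10 = 794$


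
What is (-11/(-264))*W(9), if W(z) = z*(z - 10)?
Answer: -3/8 ≈ -0.37500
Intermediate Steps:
W(z) = z*(-10 + z)
(-11/(-264))*W(9) = (-11/(-264))*(9*(-10 + 9)) = (-11*(-1/264))*(9*(-1)) = (1/24)*(-9) = -3/8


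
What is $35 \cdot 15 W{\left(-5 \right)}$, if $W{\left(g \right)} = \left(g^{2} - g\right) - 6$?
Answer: $12600$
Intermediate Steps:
$W{\left(g \right)} = -6 + g^{2} - g$
$35 \cdot 15 W{\left(-5 \right)} = 35 \cdot 15 \left(-6 + \left(-5\right)^{2} - -5\right) = 525 \left(-6 + 25 + 5\right) = 525 \cdot 24 = 12600$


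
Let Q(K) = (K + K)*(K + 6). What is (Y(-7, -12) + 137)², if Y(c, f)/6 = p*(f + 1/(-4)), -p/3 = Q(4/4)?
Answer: 10394176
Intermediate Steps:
Q(K) = 2*K*(6 + K) (Q(K) = (2*K)*(6 + K) = 2*K*(6 + K))
p = -42 (p = -6*4/4*(6 + 4/4) = -6*4*(¼)*(6 + 4*(¼)) = -6*(6 + 1) = -6*7 = -3*14 = -42)
Y(c, f) = 63 - 252*f (Y(c, f) = 6*(-42*(f + 1/(-4))) = 6*(-42*(f - ¼)) = 6*(-42*(-¼ + f)) = 6*(21/2 - 42*f) = 63 - 252*f)
(Y(-7, -12) + 137)² = ((63 - 252*(-12)) + 137)² = ((63 + 3024) + 137)² = (3087 + 137)² = 3224² = 10394176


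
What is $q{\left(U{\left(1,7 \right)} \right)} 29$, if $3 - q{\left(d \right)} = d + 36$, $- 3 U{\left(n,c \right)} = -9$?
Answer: $-1044$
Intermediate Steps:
$U{\left(n,c \right)} = 3$ ($U{\left(n,c \right)} = \left(- \frac{1}{3}\right) \left(-9\right) = 3$)
$q{\left(d \right)} = -33 - d$ ($q{\left(d \right)} = 3 - \left(d + 36\right) = 3 - \left(36 + d\right) = -33 - d$)
$q{\left(U{\left(1,7 \right)} \right)} 29 = \left(-33 - 3\right) 29 = \left(-36\right) 29 = -1044$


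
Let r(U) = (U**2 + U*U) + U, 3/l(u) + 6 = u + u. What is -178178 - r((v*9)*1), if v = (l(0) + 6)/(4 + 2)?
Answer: -1426579/8 ≈ -1.7832e+5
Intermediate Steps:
l(u) = 3/(-6 + 2*u) (l(u) = 3/(-6 + (u + u)) = 3/(-6 + 2*u))
v = 11/12 (v = (3/(2*(-3 + 0)) + 6)/(4 + 2) = ((3/2)/(-3) + 6)/6 = ((3/2)*(-1/3) + 6)*(1/6) = (-1/2 + 6)*(1/6) = (11/2)*(1/6) = 11/12 ≈ 0.91667)
r(U) = U + 2*U**2 (r(U) = (U**2 + U**2) + U = 2*U**2 + U = U + 2*U**2)
-178178 - r((v*9)*1) = -178178 - ((11/12)*9)*1*(1 + 2*(((11/12)*9)*1)) = -178178 - (33/4)*1*(1 + 2*((33/4)*1)) = -178178 - 33*(1 + 2*(33/4))/4 = -178178 - 33*(1 + 33/2)/4 = -178178 - 33*35/(4*2) = -178178 - 1*1155/8 = -178178 - 1155/8 = -1426579/8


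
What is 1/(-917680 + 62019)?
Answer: -1/855661 ≈ -1.1687e-6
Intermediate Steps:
1/(-917680 + 62019) = 1/(-855661) = -1/855661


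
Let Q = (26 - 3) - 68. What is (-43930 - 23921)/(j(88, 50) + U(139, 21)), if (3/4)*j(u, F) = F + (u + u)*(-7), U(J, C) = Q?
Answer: 67851/1621 ≈ 41.857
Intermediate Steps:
Q = -45 (Q = 23 - 68 = -45)
U(J, C) = -45
j(u, F) = -56*u/3 + 4*F/3 (j(u, F) = 4*(F + (u + u)*(-7))/3 = 4*(F + (2*u)*(-7))/3 = 4*(F - 14*u)/3 = -56*u/3 + 4*F/3)
(-43930 - 23921)/(j(88, 50) + U(139, 21)) = (-43930 - 23921)/((-56/3*88 + (4/3)*50) - 45) = -67851/((-4928/3 + 200/3) - 45) = -67851/(-1576 - 45) = -67851/(-1621) = -67851*(-1/1621) = 67851/1621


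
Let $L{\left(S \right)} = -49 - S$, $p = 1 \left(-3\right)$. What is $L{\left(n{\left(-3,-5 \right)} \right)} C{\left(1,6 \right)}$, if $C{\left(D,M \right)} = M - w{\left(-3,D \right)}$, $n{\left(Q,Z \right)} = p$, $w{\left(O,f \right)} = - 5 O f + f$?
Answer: $460$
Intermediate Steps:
$w{\left(O,f \right)} = f - 5 O f$ ($w{\left(O,f \right)} = - 5 O f + f = f - 5 O f$)
$p = -3$
$n{\left(Q,Z \right)} = -3$
$C{\left(D,M \right)} = M - 16 D$ ($C{\left(D,M \right)} = M - D \left(1 - -15\right) = M - D \left(1 + 15\right) = M - D 16 = M - 16 D$)
$L{\left(n{\left(-3,-5 \right)} \right)} C{\left(1,6 \right)} = \left(-49 - -3\right) \left(6 - 16\right) = \left(-49 + 3\right) \left(6 - 16\right) = \left(-46\right) \left(-10\right) = 460$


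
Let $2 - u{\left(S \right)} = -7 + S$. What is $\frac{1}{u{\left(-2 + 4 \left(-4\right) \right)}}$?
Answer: $\frac{1}{27} \approx 0.037037$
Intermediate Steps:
$u{\left(S \right)} = 9 - S$ ($u{\left(S \right)} = 2 - \left(-7 + S\right) = 9 - S$)
$\frac{1}{u{\left(-2 + 4 \left(-4\right) \right)}} = \frac{1}{9 - \left(-2 + 4 \left(-4\right)\right)} = \frac{1}{9 - \left(-2 - 16\right)} = \frac{1}{9 - -18} = \frac{1}{9 + 18} = \frac{1}{27}$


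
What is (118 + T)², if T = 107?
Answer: 50625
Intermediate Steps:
(118 + T)² = (118 + 107)² = 225² = 50625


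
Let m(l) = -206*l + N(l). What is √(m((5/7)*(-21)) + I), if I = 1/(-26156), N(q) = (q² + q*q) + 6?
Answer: 205*√14431573/13078 ≈ 59.548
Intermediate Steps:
N(q) = 6 + 2*q² (N(q) = (q² + q²) + 6 = 2*q² + 6 = 6 + 2*q²)
m(l) = 6 - 206*l + 2*l² (m(l) = -206*l + (6 + 2*l²) = 6 - 206*l + 2*l²)
I = -1/26156 ≈ -3.8232e-5
√(m((5/7)*(-21)) + I) = √((6 - 206*5/7*(-21) + 2*((5/7)*(-21))²) - 1/26156) = √((6 - 206*5*(⅐)*(-21) + 2*((5*(⅐))*(-21))²) - 1/26156) = √((6 - 1030*(-21)/7 + 2*((5/7)*(-21))²) - 1/26156) = √((6 - 206*(-15) + 2*(-15)²) - 1/26156) = √((6 + 3090 + 2*225) - 1/26156) = √((6 + 3090 + 450) - 1/26156) = √(3546 - 1/26156) = √(92749175/26156) = 205*√14431573/13078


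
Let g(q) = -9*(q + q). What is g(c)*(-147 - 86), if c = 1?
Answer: 4194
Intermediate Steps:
g(q) = -18*q
g(c)*(-147 - 86) = (-18*1)*(-147 - 86) = -18*(-233) = 4194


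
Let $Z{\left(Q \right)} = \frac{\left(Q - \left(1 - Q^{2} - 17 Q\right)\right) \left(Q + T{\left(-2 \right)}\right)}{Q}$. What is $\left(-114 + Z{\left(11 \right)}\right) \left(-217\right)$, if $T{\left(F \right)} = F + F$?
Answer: $- \frac{210924}{11} \approx -19175.0$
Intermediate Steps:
$T{\left(F \right)} = 2 F$
$Z{\left(Q \right)} = \frac{\left(-4 + Q\right) \left(-1 + Q^{2} + 18 Q\right)}{Q}$ ($Z{\left(Q \right)} = \frac{\left(Q - \left(1 - Q^{2} - 17 Q\right)\right) \left(Q + 2 \left(-2\right)\right)}{Q} = \frac{\left(Q + \left(-1 + Q^{2} + 17 Q\right)\right) \left(Q - 4\right)}{Q} = \frac{\left(-1 + Q^{2} + 18 Q\right) \left(-4 + Q\right)}{Q} = \frac{\left(-4 + Q\right) \left(-1 + Q^{2} + 18 Q\right)}{Q}$)
$\left(-114 + Z{\left(11 \right)}\right) \left(-217\right) = \left(-114 + \left(-73 + 11^{2} + \frac{4}{11} + 14 \cdot 11\right)\right) \left(-217\right) = \left(-114 + \left(-73 + 121 + 4 \cdot \frac{1}{11} + 154\right)\right) \left(-217\right) = \left(-114 + \left(-73 + 121 + \frac{4}{11} + 154\right)\right) \left(-217\right) = \left(-114 + \frac{2226}{11}\right) \left(-217\right) = \frac{972}{11} \left(-217\right) = - \frac{210924}{11}$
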